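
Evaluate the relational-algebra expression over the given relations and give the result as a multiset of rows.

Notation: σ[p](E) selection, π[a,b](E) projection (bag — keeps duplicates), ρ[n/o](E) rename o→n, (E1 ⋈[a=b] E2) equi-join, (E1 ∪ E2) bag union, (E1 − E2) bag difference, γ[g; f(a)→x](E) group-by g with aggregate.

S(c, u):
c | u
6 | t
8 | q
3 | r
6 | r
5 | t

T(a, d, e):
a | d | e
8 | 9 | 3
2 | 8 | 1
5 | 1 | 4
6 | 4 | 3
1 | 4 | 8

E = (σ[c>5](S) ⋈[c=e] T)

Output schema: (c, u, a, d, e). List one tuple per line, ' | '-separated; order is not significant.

Per-node cardinality:
  S → 5
  σ[c>5](S) → 3
  T → 5
  (σ[c>5](S) ⋈[c=e] T) → 1

== RESULT ==
c | u | a | d | e
8 | q | 1 | 4 | 8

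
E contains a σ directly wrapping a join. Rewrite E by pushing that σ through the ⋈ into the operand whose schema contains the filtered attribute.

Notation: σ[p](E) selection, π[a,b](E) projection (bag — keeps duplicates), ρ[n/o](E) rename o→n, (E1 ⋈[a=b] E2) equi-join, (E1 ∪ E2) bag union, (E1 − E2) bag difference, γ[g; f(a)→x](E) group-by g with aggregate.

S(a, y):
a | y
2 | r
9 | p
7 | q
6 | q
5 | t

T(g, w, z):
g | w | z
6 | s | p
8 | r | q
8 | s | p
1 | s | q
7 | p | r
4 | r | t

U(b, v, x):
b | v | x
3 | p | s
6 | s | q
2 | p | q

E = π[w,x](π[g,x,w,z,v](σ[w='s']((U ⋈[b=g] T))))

σ filters on w, owned by the right side.
E' = π[w,x](π[g,x,w,z,v]((U ⋈[b=g] σ[w='s'](T))))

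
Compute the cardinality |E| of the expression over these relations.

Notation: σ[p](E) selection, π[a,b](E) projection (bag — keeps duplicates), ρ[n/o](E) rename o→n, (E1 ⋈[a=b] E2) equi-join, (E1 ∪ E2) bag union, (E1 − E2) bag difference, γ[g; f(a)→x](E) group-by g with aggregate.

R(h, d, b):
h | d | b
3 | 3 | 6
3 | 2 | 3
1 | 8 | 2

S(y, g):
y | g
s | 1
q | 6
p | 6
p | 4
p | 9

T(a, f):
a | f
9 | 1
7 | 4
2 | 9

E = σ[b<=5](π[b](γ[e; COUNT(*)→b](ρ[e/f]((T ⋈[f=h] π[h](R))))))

Per-node cardinality:
  T → 3
  R → 3
  π[h](R) → 3
  (T ⋈[f=h] π[h](R)) → 1
  ρ[e/f]((T ⋈[f=h] π[h](R))) → 1
  γ[e; COUNT(*)→b](ρ[e/f]((T ⋈[f=h] π[h](R)))) → 1
  π[b](γ[e; COUNT(*)→b](ρ[e/f]((T ⋈[f=h] π[h](R))))) → 1
  σ[b<=5](π[b](γ[e; COUNT(*)→b](ρ[e/f]((T ⋈[f=h] π[h](R)))))) → 1

|E| = 1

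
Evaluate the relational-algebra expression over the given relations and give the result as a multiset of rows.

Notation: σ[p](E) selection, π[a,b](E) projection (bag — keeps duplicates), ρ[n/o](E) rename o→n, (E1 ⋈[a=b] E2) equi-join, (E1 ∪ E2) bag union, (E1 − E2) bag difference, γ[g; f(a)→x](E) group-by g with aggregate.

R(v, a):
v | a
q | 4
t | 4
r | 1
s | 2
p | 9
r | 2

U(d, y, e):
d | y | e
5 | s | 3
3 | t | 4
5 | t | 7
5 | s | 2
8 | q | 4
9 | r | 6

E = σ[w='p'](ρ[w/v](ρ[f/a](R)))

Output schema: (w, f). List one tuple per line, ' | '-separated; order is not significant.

Row counts bottom-up:
  R → 6
  ρ[f/a](R) → 6
  ρ[w/v](ρ[f/a](R)) → 6
  σ[w='p'](ρ[w/v](ρ[f/a](R))) → 1

== RESULT ==
w | f
p | 9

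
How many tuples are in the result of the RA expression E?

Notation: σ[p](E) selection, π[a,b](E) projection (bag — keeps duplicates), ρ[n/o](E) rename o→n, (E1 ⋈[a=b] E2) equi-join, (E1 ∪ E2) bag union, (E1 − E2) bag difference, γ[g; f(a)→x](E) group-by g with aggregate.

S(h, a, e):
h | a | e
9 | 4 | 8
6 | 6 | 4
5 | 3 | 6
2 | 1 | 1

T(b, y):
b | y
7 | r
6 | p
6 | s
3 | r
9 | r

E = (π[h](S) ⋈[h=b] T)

Per-node cardinality:
  S → 4
  π[h](S) → 4
  T → 5
  (π[h](S) ⋈[h=b] T) → 3

|E| = 3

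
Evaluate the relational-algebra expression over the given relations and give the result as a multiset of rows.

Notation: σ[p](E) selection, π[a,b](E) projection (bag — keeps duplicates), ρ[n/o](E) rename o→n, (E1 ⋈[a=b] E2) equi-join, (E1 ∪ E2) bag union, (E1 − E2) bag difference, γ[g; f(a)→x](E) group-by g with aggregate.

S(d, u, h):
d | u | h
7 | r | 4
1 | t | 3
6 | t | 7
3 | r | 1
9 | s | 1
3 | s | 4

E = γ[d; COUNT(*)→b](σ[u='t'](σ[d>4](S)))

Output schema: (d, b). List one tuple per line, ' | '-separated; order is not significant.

Stepwise |·|:
  S → 6
  σ[d>4](S) → 3
  σ[u='t'](σ[d>4](S)) → 1
  γ[d; COUNT(*)→b](σ[u='t'](σ[d>4](S))) → 1

== RESULT ==
d | b
6 | 1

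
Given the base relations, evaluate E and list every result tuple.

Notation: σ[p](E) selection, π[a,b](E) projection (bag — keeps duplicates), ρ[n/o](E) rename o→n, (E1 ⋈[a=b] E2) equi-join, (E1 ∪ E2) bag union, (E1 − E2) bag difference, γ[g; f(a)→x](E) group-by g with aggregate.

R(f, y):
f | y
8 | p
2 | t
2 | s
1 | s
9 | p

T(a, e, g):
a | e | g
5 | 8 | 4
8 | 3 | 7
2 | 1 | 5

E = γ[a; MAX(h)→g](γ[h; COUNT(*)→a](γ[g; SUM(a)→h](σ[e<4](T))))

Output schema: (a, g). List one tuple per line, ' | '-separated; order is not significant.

Row counts bottom-up:
  T → 3
  σ[e<4](T) → 2
  γ[g; SUM(a)→h](σ[e<4](T)) → 2
  γ[h; COUNT(*)→a](γ[g; SUM(a)→h](σ[e<4](T))) → 2
  γ[a; MAX(h)→g](γ[h; COUNT(*)→a](γ[g; SUM(a)→h](σ[e<4](T)))) → 1

== RESULT ==
a | g
1 | 8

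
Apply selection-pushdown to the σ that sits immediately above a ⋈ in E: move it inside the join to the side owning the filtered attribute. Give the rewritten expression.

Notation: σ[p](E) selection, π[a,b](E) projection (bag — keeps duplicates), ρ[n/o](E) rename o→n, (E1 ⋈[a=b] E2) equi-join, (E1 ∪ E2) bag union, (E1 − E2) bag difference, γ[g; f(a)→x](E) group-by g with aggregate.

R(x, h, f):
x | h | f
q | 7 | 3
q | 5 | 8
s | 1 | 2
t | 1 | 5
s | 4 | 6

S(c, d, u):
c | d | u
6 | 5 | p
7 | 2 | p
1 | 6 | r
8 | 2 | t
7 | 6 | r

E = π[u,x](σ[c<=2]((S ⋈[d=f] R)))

σ filters on c, owned by the left side.
E' = π[u,x]((σ[c<=2](S) ⋈[d=f] R))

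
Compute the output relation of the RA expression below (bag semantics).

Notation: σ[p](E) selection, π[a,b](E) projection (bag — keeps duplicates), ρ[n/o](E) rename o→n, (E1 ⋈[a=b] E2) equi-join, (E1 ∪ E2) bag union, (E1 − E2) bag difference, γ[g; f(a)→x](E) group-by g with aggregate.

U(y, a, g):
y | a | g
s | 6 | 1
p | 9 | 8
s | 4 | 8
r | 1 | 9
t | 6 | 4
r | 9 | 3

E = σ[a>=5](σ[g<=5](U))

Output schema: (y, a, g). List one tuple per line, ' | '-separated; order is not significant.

Subexpression sizes:
  U → 6
  σ[g<=5](U) → 3
  σ[a>=5](σ[g<=5](U)) → 3

== RESULT ==
y | a | g
r | 9 | 3
s | 6 | 1
t | 6 | 4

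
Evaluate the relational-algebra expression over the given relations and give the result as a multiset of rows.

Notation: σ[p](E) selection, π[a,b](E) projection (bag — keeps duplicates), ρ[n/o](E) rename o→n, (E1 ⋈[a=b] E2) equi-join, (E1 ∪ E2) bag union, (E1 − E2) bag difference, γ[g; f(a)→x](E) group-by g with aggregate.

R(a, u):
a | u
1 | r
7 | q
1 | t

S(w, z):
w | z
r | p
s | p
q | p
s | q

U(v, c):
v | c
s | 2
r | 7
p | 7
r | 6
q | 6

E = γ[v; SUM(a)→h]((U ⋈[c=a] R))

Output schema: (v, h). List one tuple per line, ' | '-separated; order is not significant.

Row counts bottom-up:
  U → 5
  R → 3
  (U ⋈[c=a] R) → 2
  γ[v; SUM(a)→h]((U ⋈[c=a] R)) → 2

== RESULT ==
v | h
p | 7
r | 7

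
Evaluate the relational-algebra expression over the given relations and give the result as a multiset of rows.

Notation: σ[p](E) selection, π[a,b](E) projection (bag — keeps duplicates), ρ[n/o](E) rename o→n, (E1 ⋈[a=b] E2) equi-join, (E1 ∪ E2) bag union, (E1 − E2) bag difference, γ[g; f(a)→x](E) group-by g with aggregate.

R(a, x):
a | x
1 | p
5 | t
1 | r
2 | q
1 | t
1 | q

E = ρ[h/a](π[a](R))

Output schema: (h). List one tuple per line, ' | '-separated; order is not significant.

Per-node cardinality:
  R → 6
  π[a](R) → 6
  ρ[h/a](π[a](R)) → 6

== RESULT ==
h
1
1
1
1
2
5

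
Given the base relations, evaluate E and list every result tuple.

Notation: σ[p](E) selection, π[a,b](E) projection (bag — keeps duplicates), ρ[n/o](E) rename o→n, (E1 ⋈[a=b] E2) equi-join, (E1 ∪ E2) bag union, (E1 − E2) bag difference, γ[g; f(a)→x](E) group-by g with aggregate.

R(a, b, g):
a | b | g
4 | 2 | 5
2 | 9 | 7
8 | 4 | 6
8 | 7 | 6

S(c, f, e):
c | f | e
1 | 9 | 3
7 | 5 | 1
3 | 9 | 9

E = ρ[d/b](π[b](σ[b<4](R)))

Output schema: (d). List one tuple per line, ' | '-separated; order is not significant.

Row counts bottom-up:
  R → 4
  σ[b<4](R) → 1
  π[b](σ[b<4](R)) → 1
  ρ[d/b](π[b](σ[b<4](R))) → 1

== RESULT ==
d
2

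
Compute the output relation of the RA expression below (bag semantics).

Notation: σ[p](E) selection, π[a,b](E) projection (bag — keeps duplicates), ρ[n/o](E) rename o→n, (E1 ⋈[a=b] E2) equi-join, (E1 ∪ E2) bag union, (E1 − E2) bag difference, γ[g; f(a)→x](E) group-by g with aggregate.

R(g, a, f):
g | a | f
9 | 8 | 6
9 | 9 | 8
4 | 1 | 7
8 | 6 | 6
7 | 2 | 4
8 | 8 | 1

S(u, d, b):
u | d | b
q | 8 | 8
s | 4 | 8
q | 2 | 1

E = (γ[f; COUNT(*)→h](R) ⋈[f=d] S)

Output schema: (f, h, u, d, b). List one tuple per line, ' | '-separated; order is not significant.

Row counts bottom-up:
  R → 6
  γ[f; COUNT(*)→h](R) → 5
  S → 3
  (γ[f; COUNT(*)→h](R) ⋈[f=d] S) → 2

== RESULT ==
f | h | u | d | b
4 | 1 | s | 4 | 8
8 | 1 | q | 8 | 8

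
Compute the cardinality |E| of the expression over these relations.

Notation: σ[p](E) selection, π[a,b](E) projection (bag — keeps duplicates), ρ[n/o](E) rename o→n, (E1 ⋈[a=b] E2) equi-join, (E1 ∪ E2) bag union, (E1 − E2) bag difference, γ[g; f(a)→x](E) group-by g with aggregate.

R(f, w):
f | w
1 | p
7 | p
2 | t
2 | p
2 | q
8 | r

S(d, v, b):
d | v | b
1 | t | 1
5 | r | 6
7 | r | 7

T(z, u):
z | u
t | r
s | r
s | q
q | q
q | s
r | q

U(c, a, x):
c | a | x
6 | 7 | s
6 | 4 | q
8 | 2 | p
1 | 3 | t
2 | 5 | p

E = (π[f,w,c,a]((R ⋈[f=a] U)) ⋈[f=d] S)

Per-node cardinality:
  R → 6
  U → 5
  (R ⋈[f=a] U) → 4
  π[f,w,c,a]((R ⋈[f=a] U)) → 4
  S → 3
  (π[f,w,c,a]((R ⋈[f=a] U)) ⋈[f=d] S) → 1

|E| = 1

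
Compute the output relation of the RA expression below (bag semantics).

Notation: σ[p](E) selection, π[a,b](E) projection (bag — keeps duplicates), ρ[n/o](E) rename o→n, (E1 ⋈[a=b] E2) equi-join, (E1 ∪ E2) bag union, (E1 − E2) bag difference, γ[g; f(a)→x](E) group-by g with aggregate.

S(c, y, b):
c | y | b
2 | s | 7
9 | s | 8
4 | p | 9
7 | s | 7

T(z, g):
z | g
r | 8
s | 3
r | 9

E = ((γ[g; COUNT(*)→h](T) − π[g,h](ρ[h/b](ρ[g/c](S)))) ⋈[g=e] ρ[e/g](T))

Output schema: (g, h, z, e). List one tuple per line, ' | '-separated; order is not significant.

Stepwise |·|:
  T → 3
  γ[g; COUNT(*)→h](T) → 3
  S → 4
  ρ[g/c](S) → 4
  ρ[h/b](ρ[g/c](S)) → 4
  π[g,h](ρ[h/b](ρ[g/c](S))) → 4
  (γ[g; COUNT(*)→h](T) − π[g,h](ρ[h/b](ρ[g/c](S)))) → 3
  T → 3
  ρ[e/g](T) → 3
  ((γ[g; COUNT(*)→h](T) − π[g,h](ρ[h/b](ρ[g/c](S)))) ⋈[g=e] ρ[e/g](T)) → 3

== RESULT ==
g | h | z | e
3 | 1 | s | 3
8 | 1 | r | 8
9 | 1 | r | 9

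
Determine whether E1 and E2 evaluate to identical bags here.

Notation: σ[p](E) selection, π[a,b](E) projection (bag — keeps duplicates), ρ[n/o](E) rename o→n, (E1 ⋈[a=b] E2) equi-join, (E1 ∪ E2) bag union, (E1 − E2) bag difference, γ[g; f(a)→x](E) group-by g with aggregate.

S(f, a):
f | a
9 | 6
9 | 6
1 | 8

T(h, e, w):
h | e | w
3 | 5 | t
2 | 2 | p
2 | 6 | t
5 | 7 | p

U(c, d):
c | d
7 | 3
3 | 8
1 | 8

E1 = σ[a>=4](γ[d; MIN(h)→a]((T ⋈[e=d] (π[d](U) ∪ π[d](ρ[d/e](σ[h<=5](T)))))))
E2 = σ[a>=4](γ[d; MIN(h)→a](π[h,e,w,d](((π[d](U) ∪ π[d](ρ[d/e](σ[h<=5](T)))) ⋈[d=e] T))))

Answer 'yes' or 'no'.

E1 stepwise |·|:
  T → 4
  U → 3
  π[d](U) → 3
  T → 4
  σ[h<=5](T) → 4
  ρ[d/e](σ[h<=5](T)) → 4
  π[d](ρ[d/e](σ[h<=5](T))) → 4
  (π[d](U) ∪ π[d](ρ[d/e](σ[h<=5](T)))) → 7
  (T ⋈[e=d] (π[d](U) ∪ π[d](ρ[d/e](σ[h<=5](T))))) → 4
  γ[d; MIN(h)→a]((T ⋈[e=d] (π[d](U) ∪ π[d](ρ[d/e](σ[h<=5](T)))))) → 4
  σ[a>=4](γ[d; MIN(h)→a]((T ⋈[e=d] (π[d](U) ∪ π[d](ρ[d/e](σ[h<=5](T))))))) → 1
E2 stepwise |·|:
  U → 3
  π[d](U) → 3
  T → 4
  σ[h<=5](T) → 4
  ρ[d/e](σ[h<=5](T)) → 4
  π[d](ρ[d/e](σ[h<=5](T))) → 4
  (π[d](U) ∪ π[d](ρ[d/e](σ[h<=5](T)))) → 7
  T → 4
  ((π[d](U) ∪ π[d](ρ[d/e](σ[h<=5](T)))) ⋈[d=e] T) → 4
  π[h,e,w,d](((π[d](U) ∪ π[d](ρ[d/e](σ[h<=5](T)))) ⋈[d=e] T)) → 4
  γ[d; MIN(h)→a](π[h,e,w,d](((π[d](U) ∪ π[d](ρ[d/e](σ[h<=5](T)))) ⋈[d=e] T))) → 4
  σ[a>=4](γ[d; MIN(h)→a](π[h,e,w,d](((π[d](U) ∪ π[d](ρ[d/e](σ[h<=5](T)))) ⋈[d=e] T)))) → 1

E1 and E2 produce the same multiset:
d | a
7 | 5

yes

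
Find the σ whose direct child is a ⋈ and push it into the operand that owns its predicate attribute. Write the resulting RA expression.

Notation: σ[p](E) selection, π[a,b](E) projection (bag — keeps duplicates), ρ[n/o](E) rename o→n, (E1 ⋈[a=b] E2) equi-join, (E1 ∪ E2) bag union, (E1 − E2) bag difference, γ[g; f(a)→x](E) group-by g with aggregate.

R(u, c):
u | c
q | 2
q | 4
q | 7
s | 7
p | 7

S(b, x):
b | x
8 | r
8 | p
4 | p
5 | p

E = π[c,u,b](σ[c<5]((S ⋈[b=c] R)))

σ filters on c, owned by the right side.
E' = π[c,u,b]((S ⋈[b=c] σ[c<5](R)))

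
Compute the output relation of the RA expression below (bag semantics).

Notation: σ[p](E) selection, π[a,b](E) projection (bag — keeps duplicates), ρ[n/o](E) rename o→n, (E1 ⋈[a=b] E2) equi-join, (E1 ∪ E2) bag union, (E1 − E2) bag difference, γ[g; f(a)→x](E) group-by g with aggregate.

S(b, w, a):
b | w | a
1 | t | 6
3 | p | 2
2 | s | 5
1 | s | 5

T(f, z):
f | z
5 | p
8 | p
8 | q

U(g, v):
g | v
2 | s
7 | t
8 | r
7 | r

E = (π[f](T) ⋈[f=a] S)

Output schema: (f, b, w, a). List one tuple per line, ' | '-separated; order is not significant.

Stepwise |·|:
  T → 3
  π[f](T) → 3
  S → 4
  (π[f](T) ⋈[f=a] S) → 2

== RESULT ==
f | b | w | a
5 | 1 | s | 5
5 | 2 | s | 5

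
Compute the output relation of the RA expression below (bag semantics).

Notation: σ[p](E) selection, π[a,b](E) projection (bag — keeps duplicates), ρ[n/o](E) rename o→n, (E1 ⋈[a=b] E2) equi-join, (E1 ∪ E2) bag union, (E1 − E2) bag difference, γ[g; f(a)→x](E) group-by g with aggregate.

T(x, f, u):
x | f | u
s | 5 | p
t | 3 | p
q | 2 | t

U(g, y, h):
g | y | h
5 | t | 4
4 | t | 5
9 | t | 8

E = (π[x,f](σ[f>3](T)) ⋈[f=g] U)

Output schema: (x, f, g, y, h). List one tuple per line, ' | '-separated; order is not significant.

Row counts bottom-up:
  T → 3
  σ[f>3](T) → 1
  π[x,f](σ[f>3](T)) → 1
  U → 3
  (π[x,f](σ[f>3](T)) ⋈[f=g] U) → 1

== RESULT ==
x | f | g | y | h
s | 5 | 5 | t | 4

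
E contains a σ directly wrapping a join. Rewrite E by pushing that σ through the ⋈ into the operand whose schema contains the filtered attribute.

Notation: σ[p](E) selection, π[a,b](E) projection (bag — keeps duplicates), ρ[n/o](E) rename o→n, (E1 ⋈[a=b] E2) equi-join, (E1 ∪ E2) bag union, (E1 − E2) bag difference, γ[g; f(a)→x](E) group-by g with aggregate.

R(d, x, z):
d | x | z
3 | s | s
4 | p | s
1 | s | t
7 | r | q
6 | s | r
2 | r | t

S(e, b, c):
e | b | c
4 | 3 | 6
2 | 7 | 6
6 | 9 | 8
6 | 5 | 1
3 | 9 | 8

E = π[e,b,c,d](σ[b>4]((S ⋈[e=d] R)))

σ filters on b, owned by the left side.
E' = π[e,b,c,d]((σ[b>4](S) ⋈[e=d] R))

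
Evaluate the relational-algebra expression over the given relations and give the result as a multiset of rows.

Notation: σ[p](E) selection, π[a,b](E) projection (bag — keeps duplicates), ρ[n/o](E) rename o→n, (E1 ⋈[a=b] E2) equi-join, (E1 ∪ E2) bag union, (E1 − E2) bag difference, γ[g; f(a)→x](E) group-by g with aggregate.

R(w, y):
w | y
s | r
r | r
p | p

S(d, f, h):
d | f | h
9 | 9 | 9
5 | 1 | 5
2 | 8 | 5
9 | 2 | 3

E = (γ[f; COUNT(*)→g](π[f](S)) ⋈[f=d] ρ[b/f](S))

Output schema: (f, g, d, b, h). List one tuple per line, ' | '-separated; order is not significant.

Subexpression sizes:
  S → 4
  π[f](S) → 4
  γ[f; COUNT(*)→g](π[f](S)) → 4
  S → 4
  ρ[b/f](S) → 4
  (γ[f; COUNT(*)→g](π[f](S)) ⋈[f=d] ρ[b/f](S)) → 3

== RESULT ==
f | g | d | b | h
2 | 1 | 2 | 8 | 5
9 | 1 | 9 | 2 | 3
9 | 1 | 9 | 9 | 9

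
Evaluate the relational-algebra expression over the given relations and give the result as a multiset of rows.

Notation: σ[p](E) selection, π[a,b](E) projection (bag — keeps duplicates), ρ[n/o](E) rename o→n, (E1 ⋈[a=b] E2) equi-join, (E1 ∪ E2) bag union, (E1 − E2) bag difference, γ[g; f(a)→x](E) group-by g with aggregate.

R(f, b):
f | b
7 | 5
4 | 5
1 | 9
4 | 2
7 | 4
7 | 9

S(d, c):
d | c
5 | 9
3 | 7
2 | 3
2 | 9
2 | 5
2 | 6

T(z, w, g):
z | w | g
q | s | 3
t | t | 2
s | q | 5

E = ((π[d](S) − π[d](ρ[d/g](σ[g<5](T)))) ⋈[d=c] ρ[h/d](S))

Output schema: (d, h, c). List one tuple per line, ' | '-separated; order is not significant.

Subexpression sizes:
  S → 6
  π[d](S) → 6
  T → 3
  σ[g<5](T) → 2
  ρ[d/g](σ[g<5](T)) → 2
  π[d](ρ[d/g](σ[g<5](T))) → 2
  (π[d](S) − π[d](ρ[d/g](σ[g<5](T)))) → 4
  S → 6
  ρ[h/d](S) → 6
  ((π[d](S) − π[d](ρ[d/g](σ[g<5](T)))) ⋈[d=c] ρ[h/d](S)) → 1

== RESULT ==
d | h | c
5 | 2 | 5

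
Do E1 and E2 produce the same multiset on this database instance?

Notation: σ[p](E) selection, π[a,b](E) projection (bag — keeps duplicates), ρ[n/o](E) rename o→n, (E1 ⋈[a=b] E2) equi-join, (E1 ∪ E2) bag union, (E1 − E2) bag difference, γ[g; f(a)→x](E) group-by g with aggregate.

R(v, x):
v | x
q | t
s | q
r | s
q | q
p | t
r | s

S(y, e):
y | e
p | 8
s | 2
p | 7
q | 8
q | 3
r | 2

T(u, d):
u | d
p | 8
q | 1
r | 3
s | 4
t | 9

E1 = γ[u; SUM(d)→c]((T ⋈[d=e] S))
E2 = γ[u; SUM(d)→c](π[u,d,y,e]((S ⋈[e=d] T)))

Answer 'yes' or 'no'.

E1 row counts bottom-up:
  T → 5
  S → 6
  (T ⋈[d=e] S) → 3
  γ[u; SUM(d)→c]((T ⋈[d=e] S)) → 2
E2 row counts bottom-up:
  S → 6
  T → 5
  (S ⋈[e=d] T) → 3
  π[u,d,y,e]((S ⋈[e=d] T)) → 3
  γ[u; SUM(d)→c](π[u,d,y,e]((S ⋈[e=d] T))) → 2

E1 and E2 produce the same multiset:
u | c
p | 16
r | 3

yes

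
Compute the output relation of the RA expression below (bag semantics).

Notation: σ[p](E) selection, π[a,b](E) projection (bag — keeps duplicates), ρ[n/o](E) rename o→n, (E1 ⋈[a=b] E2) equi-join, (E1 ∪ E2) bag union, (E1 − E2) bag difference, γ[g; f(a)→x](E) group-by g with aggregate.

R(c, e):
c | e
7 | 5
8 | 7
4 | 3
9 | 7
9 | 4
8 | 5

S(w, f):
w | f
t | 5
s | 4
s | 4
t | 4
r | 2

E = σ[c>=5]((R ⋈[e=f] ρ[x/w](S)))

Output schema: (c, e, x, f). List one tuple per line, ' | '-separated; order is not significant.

Stepwise |·|:
  R → 6
  S → 5
  ρ[x/w](S) → 5
  (R ⋈[e=f] ρ[x/w](S)) → 5
  σ[c>=5]((R ⋈[e=f] ρ[x/w](S))) → 5

== RESULT ==
c | e | x | f
7 | 5 | t | 5
8 | 5 | t | 5
9 | 4 | s | 4
9 | 4 | s | 4
9 | 4 | t | 4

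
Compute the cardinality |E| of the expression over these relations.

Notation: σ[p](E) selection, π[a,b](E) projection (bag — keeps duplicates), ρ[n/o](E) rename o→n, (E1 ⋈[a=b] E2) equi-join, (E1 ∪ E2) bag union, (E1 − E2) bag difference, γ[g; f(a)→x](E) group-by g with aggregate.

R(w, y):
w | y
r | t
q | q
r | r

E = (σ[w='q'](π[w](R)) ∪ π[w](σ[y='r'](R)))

Stepwise |·|:
  R → 3
  π[w](R) → 3
  σ[w='q'](π[w](R)) → 1
  R → 3
  σ[y='r'](R) → 1
  π[w](σ[y='r'](R)) → 1
  (σ[w='q'](π[w](R)) ∪ π[w](σ[y='r'](R))) → 2

|E| = 2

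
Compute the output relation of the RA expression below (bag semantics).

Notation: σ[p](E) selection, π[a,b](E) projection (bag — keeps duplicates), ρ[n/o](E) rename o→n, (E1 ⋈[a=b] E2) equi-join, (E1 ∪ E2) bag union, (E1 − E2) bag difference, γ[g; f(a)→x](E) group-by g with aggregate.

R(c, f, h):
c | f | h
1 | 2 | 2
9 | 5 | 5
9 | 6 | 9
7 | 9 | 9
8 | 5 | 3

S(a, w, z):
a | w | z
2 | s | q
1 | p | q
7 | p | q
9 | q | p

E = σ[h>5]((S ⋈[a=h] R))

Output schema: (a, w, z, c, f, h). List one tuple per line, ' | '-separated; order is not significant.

Per-node cardinality:
  S → 4
  R → 5
  (S ⋈[a=h] R) → 3
  σ[h>5]((S ⋈[a=h] R)) → 2

== RESULT ==
a | w | z | c | f | h
9 | q | p | 7 | 9 | 9
9 | q | p | 9 | 6 | 9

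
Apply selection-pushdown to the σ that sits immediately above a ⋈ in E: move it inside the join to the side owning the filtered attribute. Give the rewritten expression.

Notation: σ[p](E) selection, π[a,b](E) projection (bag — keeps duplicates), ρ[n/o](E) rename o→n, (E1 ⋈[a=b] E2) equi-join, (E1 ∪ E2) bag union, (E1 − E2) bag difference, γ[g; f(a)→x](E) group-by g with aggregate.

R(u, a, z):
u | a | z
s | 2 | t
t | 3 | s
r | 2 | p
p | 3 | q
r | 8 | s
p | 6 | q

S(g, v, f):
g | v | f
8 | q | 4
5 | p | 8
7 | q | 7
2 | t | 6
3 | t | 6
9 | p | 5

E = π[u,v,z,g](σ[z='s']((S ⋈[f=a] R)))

σ filters on z, owned by the right side.
E' = π[u,v,z,g]((S ⋈[f=a] σ[z='s'](R)))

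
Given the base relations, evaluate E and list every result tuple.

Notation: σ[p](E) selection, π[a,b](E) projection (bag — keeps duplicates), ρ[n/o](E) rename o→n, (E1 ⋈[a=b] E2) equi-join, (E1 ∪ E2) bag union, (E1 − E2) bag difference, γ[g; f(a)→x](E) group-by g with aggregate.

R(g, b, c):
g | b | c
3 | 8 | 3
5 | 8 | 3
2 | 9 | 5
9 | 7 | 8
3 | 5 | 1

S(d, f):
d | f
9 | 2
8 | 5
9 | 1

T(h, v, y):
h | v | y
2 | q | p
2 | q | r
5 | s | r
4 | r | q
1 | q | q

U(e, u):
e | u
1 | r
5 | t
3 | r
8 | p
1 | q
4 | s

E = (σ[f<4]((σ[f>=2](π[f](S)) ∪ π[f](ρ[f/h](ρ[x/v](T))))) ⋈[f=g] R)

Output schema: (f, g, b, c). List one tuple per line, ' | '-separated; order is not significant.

Subexpression sizes:
  S → 3
  π[f](S) → 3
  σ[f>=2](π[f](S)) → 2
  T → 5
  ρ[x/v](T) → 5
  ρ[f/h](ρ[x/v](T)) → 5
  π[f](ρ[f/h](ρ[x/v](T))) → 5
  (σ[f>=2](π[f](S)) ∪ π[f](ρ[f/h](ρ[x/v](T)))) → 7
  σ[f<4]((σ[f>=2](π[f](S)) ∪ π[f](ρ[f/h](ρ[x/v](T))))) → 4
  R → 5
  (σ[f<4]((σ[f>=2](π[f](S)) ∪ π[f](ρ[f/h](ρ[x/v](T))))) ⋈[f=g] R) → 3

== RESULT ==
f | g | b | c
2 | 2 | 9 | 5
2 | 2 | 9 | 5
2 | 2 | 9 | 5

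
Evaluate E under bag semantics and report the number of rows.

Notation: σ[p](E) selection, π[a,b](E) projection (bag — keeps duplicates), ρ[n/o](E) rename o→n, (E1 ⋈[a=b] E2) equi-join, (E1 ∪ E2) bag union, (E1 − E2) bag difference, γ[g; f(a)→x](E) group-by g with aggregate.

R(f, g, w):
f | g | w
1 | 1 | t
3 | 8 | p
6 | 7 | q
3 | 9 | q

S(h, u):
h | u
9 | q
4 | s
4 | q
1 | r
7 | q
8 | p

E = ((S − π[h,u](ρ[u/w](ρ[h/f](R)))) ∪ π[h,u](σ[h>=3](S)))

Per-node cardinality:
  S → 6
  R → 4
  ρ[h/f](R) → 4
  ρ[u/w](ρ[h/f](R)) → 4
  π[h,u](ρ[u/w](ρ[h/f](R))) → 4
  (S − π[h,u](ρ[u/w](ρ[h/f](R)))) → 6
  S → 6
  σ[h>=3](S) → 5
  π[h,u](σ[h>=3](S)) → 5
  ((S − π[h,u](ρ[u/w](ρ[h/f](R)))) ∪ π[h,u](σ[h>=3](S))) → 11

|E| = 11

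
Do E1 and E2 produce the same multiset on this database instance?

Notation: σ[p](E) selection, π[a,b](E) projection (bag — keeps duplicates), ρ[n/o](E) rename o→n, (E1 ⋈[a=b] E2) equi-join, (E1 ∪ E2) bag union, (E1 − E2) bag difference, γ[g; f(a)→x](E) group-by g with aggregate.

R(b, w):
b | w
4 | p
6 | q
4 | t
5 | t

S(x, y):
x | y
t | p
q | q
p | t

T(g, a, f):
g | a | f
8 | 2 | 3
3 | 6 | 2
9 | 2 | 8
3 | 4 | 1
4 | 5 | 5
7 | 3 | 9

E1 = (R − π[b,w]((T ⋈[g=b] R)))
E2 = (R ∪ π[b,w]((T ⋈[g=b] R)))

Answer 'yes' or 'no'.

E1 subexpression sizes:
  R → 4
  T → 6
  R → 4
  (T ⋈[g=b] R) → 2
  π[b,w]((T ⋈[g=b] R)) → 2
  (R − π[b,w]((T ⋈[g=b] R))) → 2
E2 subexpression sizes:
  R → 4
  T → 6
  R → 4
  (T ⋈[g=b] R) → 2
  π[b,w]((T ⋈[g=b] R)) → 2
  (R ∪ π[b,w]((T ⋈[g=b] R))) → 6

E1 result:
b | w
5 | t
6 | q
E2 result:
b | w
4 | p
4 | p
4 | t
4 | t
5 | t
6 | q
Witness: (4, 'p') appears 0× in E1 but 2× in E2.

no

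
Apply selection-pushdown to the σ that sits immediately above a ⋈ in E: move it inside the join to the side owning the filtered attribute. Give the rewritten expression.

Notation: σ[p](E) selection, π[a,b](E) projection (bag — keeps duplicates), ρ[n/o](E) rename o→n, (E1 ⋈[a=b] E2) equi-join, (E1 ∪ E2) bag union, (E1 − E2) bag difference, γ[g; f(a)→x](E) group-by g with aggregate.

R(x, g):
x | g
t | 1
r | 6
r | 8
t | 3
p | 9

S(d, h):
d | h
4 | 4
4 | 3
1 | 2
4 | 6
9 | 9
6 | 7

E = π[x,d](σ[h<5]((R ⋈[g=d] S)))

σ filters on h, owned by the right side.
E' = π[x,d]((R ⋈[g=d] σ[h<5](S)))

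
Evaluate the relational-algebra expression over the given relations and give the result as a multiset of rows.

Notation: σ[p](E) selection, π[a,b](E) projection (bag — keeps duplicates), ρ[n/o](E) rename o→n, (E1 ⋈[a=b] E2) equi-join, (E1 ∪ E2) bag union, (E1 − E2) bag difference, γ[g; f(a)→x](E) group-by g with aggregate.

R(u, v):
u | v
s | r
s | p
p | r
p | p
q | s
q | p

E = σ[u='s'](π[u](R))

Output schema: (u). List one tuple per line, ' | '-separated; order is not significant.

Per-node cardinality:
  R → 6
  π[u](R) → 6
  σ[u='s'](π[u](R)) → 2

== RESULT ==
u
s
s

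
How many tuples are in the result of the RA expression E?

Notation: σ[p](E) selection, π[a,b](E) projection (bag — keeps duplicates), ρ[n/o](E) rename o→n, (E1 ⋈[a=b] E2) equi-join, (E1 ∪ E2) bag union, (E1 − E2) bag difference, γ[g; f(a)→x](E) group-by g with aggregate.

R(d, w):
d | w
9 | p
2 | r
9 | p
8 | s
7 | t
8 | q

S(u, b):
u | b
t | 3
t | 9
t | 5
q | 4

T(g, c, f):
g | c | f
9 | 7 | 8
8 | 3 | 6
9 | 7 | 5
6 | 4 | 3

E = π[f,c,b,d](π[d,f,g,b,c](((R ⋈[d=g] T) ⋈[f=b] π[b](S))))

Stepwise |·|:
  R → 6
  T → 4
  (R ⋈[d=g] T) → 6
  S → 4
  π[b](S) → 4
  ((R ⋈[d=g] T) ⋈[f=b] π[b](S)) → 2
  π[d,f,g,b,c](((R ⋈[d=g] T) ⋈[f=b] π[b](S))) → 2
  π[f,c,b,d](π[d,f,g,b,c](((R ⋈[d=g] T) ⋈[f=b] π[b](S)))) → 2

|E| = 2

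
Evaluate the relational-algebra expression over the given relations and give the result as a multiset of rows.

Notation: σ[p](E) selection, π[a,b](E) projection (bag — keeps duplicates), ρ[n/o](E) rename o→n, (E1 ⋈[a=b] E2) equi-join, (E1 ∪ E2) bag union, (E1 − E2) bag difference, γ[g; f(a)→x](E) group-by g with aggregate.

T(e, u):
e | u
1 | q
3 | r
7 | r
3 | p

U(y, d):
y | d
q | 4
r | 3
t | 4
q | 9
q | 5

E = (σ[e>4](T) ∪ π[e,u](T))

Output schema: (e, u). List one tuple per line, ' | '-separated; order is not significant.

Row counts bottom-up:
  T → 4
  σ[e>4](T) → 1
  T → 4
  π[e,u](T) → 4
  (σ[e>4](T) ∪ π[e,u](T)) → 5

== RESULT ==
e | u
1 | q
3 | p
3 | r
7 | r
7 | r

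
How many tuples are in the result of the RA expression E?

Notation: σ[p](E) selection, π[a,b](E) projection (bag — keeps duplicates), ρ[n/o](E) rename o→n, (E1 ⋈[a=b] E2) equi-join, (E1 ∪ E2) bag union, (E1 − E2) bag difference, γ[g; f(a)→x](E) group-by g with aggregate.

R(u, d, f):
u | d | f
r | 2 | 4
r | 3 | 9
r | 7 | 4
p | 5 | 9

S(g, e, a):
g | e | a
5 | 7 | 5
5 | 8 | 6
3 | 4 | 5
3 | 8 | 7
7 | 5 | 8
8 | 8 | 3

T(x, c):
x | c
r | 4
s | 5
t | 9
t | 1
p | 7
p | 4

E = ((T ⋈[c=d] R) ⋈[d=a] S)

Stepwise |·|:
  T → 6
  R → 4
  (T ⋈[c=d] R) → 2
  S → 6
  ((T ⋈[c=d] R) ⋈[d=a] S) → 3

|E| = 3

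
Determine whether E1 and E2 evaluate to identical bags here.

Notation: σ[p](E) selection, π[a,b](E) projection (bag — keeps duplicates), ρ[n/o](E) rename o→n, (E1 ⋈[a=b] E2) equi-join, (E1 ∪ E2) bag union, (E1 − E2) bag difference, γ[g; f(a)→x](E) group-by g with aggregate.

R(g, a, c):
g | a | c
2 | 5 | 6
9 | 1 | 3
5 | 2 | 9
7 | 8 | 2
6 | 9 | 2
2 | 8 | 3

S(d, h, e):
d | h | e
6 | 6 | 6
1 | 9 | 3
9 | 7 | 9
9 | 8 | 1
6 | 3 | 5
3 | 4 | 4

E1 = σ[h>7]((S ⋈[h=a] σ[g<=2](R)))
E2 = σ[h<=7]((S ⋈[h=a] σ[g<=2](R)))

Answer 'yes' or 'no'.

E1 subexpression sizes:
  S → 6
  R → 6
  σ[g<=2](R) → 2
  (S ⋈[h=a] σ[g<=2](R)) → 1
  σ[h>7]((S ⋈[h=a] σ[g<=2](R))) → 1
E2 subexpression sizes:
  S → 6
  R → 6
  σ[g<=2](R) → 2
  (S ⋈[h=a] σ[g<=2](R)) → 1
  σ[h<=7]((S ⋈[h=a] σ[g<=2](R))) → 0

E1 result:
d | h | e | g | a | c
9 | 8 | 1 | 2 | 8 | 3
E2 result:
d | h | e | g | a | c
(0 rows)
Witness: (9, 8, 1, 2, 8, 3) appears 1× in E1 but 0× in E2.

no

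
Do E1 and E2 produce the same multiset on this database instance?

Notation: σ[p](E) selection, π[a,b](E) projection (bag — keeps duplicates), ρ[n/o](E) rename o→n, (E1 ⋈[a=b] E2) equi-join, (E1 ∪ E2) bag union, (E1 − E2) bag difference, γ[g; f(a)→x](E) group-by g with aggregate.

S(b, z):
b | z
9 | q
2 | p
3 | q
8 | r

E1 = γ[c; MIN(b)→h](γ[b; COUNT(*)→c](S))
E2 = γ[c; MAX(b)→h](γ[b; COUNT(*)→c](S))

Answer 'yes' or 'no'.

E1 subexpression sizes:
  S → 4
  γ[b; COUNT(*)→c](S) → 4
  γ[c; MIN(b)→h](γ[b; COUNT(*)→c](S)) → 1
E2 subexpression sizes:
  S → 4
  γ[b; COUNT(*)→c](S) → 4
  γ[c; MAX(b)→h](γ[b; COUNT(*)→c](S)) → 1

E1 result:
c | h
1 | 2
E2 result:
c | h
1 | 9
Witness: (1, 2) appears 1× in E1 but 0× in E2.

no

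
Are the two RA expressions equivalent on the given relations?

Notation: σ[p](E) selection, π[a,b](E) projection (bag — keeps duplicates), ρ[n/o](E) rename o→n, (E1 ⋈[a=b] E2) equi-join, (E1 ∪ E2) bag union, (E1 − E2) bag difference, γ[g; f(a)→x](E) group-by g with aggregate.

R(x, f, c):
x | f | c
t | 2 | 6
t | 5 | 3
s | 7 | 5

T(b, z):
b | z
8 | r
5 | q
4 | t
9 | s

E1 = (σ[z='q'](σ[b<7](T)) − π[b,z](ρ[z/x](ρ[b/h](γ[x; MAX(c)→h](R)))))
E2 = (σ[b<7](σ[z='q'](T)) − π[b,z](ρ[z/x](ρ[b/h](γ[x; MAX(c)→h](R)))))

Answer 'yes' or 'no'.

E1 per-node cardinality:
  T → 4
  σ[b<7](T) → 2
  σ[z='q'](σ[b<7](T)) → 1
  R → 3
  γ[x; MAX(c)→h](R) → 2
  ρ[b/h](γ[x; MAX(c)→h](R)) → 2
  ρ[z/x](ρ[b/h](γ[x; MAX(c)→h](R))) → 2
  π[b,z](ρ[z/x](ρ[b/h](γ[x; MAX(c)→h](R)))) → 2
  (σ[z='q'](σ[b<7](T)) − π[b,z](ρ[z/x](ρ[b/h](γ[x; MAX(c)→h](R))))) → 1
E2 per-node cardinality:
  T → 4
  σ[z='q'](T) → 1
  σ[b<7](σ[z='q'](T)) → 1
  R → 3
  γ[x; MAX(c)→h](R) → 2
  ρ[b/h](γ[x; MAX(c)→h](R)) → 2
  ρ[z/x](ρ[b/h](γ[x; MAX(c)→h](R))) → 2
  π[b,z](ρ[z/x](ρ[b/h](γ[x; MAX(c)→h](R)))) → 2
  (σ[b<7](σ[z='q'](T)) − π[b,z](ρ[z/x](ρ[b/h](γ[x; MAX(c)→h](R))))) → 1

E1 and E2 produce the same multiset:
b | z
5 | q

yes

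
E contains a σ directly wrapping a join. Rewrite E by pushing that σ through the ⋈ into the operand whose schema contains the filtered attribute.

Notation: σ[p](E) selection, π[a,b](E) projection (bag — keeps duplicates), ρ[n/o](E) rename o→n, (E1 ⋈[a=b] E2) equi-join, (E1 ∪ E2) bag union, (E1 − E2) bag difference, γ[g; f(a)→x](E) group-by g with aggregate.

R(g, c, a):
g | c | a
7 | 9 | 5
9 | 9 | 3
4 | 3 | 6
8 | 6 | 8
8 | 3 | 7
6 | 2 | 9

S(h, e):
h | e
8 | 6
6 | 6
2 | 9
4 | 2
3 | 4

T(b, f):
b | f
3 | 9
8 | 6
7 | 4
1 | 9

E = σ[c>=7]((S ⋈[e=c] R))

σ filters on c, owned by the right side.
E' = (S ⋈[e=c] σ[c>=7](R))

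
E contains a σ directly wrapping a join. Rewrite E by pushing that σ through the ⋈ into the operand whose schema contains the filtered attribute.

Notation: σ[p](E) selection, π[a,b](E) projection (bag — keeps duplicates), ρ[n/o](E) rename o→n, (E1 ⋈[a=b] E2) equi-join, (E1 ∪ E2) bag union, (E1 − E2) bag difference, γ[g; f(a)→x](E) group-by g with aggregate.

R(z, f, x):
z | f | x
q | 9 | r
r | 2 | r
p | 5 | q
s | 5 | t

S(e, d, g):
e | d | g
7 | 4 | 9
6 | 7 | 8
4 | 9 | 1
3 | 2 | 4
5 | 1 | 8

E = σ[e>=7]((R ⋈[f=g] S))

σ filters on e, owned by the right side.
E' = (R ⋈[f=g] σ[e>=7](S))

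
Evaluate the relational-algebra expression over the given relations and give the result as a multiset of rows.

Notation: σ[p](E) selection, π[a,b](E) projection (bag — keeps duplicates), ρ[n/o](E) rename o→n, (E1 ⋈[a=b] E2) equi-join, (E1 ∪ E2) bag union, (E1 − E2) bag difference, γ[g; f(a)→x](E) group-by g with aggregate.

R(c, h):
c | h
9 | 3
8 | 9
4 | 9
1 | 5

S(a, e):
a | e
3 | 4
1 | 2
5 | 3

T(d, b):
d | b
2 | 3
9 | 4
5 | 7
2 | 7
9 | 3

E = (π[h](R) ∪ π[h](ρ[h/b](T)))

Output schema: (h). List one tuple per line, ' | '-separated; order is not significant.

Row counts bottom-up:
  R → 4
  π[h](R) → 4
  T → 5
  ρ[h/b](T) → 5
  π[h](ρ[h/b](T)) → 5
  (π[h](R) ∪ π[h](ρ[h/b](T))) → 9

== RESULT ==
h
3
3
3
4
5
7
7
9
9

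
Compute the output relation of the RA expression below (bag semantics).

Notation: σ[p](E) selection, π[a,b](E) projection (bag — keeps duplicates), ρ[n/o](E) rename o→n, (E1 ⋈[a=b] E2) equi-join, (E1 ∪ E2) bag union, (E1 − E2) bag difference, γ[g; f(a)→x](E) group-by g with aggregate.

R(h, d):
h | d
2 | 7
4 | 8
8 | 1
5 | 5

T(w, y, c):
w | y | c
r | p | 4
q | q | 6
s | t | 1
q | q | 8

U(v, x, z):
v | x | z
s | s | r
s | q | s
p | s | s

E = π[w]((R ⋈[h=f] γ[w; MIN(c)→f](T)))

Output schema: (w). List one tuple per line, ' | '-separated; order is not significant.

Per-node cardinality:
  R → 4
  T → 4
  γ[w; MIN(c)→f](T) → 3
  (R ⋈[h=f] γ[w; MIN(c)→f](T)) → 1
  π[w]((R ⋈[h=f] γ[w; MIN(c)→f](T))) → 1

== RESULT ==
w
r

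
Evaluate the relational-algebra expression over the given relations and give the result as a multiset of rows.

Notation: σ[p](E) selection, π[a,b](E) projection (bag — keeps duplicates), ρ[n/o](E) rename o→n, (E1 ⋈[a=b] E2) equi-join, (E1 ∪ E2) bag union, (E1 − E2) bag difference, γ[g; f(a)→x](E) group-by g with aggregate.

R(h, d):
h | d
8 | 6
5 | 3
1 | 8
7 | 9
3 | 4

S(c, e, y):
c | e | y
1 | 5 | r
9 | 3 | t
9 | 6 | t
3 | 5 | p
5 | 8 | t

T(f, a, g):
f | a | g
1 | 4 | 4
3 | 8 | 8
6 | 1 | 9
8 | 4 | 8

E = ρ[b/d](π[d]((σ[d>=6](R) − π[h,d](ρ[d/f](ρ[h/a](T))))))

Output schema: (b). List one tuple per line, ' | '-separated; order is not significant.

Subexpression sizes:
  R → 5
  σ[d>=6](R) → 3
  T → 4
  ρ[h/a](T) → 4
  ρ[d/f](ρ[h/a](T)) → 4
  π[h,d](ρ[d/f](ρ[h/a](T))) → 4
  (σ[d>=6](R) − π[h,d](ρ[d/f](ρ[h/a](T)))) → 3
  π[d]((σ[d>=6](R) − π[h,d](ρ[d/f](ρ[h/a](T))))) → 3
  ρ[b/d](π[d]((σ[d>=6](R) − π[h,d](ρ[d/f](ρ[h/a](T)))))) → 3

== RESULT ==
b
6
8
9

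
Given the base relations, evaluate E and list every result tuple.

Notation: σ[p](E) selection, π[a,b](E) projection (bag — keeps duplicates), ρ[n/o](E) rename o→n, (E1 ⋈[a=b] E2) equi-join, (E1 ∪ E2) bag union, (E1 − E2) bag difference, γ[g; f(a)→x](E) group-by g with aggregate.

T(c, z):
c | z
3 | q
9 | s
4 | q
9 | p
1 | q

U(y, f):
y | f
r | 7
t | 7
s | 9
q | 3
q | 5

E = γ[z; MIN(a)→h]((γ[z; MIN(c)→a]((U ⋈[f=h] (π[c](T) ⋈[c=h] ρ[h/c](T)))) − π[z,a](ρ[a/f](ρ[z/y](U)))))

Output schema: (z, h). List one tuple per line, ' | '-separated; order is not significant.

Row counts bottom-up:
  U → 5
  T → 5
  π[c](T) → 5
  T → 5
  ρ[h/c](T) → 5
  (π[c](T) ⋈[c=h] ρ[h/c](T)) → 7
  (U ⋈[f=h] (π[c](T) ⋈[c=h] ρ[h/c](T))) → 5
  γ[z; MIN(c)→a]((U ⋈[f=h] (π[c](T) ⋈[c=h] ρ[h/c](T)))) → 3
  U → 5
  ρ[z/y](U) → 5
  ρ[a/f](ρ[z/y](U)) → 5
  π[z,a](ρ[a/f](ρ[z/y](U))) → 5
  (γ[z; MIN(c)→a]((U ⋈[f=h] (π[c](T) ⋈[c=h] ρ[h/c](T)))) − π[z,a](ρ[a/f](ρ[z/y](U)))) → 1
  γ[z; MIN(a)→h]((γ[z; MIN(c)→a]((U ⋈[f=h] (π[c](T) ⋈[c=h] ρ[h/c](T)))) − π[z,a](ρ[a/f](ρ[z/y](U))))) → 1

== RESULT ==
z | h
p | 9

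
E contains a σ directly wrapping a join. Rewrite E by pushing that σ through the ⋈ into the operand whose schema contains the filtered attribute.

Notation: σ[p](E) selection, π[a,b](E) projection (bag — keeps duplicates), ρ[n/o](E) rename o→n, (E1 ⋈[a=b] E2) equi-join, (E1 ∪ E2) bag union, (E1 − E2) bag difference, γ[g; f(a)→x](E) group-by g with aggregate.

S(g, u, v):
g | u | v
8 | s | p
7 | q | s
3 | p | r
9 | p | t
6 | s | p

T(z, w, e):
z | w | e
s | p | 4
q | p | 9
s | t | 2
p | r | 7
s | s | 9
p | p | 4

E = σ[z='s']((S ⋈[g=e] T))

σ filters on z, owned by the right side.
E' = (S ⋈[g=e] σ[z='s'](T))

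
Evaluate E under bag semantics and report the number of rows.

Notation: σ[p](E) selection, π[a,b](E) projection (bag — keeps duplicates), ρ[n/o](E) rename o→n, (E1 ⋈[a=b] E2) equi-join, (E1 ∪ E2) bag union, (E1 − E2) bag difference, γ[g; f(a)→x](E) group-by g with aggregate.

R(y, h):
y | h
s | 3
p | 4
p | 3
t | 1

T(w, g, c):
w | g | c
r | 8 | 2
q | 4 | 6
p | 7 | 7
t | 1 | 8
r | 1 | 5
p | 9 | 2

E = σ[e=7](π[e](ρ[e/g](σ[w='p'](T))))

Subexpression sizes:
  T → 6
  σ[w='p'](T) → 2
  ρ[e/g](σ[w='p'](T)) → 2
  π[e](ρ[e/g](σ[w='p'](T))) → 2
  σ[e=7](π[e](ρ[e/g](σ[w='p'](T)))) → 1

|E| = 1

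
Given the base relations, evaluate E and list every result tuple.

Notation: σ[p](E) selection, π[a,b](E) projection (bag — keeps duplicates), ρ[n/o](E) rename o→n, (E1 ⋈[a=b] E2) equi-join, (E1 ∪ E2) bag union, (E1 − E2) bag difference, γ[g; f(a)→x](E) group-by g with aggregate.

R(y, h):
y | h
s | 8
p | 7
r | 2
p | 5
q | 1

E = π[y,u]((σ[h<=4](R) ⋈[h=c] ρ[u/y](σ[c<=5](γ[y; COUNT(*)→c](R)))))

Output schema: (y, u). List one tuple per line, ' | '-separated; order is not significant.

Stepwise |·|:
  R → 5
  σ[h<=4](R) → 2
  R → 5
  γ[y; COUNT(*)→c](R) → 4
  σ[c<=5](γ[y; COUNT(*)→c](R)) → 4
  ρ[u/y](σ[c<=5](γ[y; COUNT(*)→c](R))) → 4
  (σ[h<=4](R) ⋈[h=c] ρ[u/y](σ[c<=5](γ[y; COUNT(*)→c](R)))) → 4
  π[y,u]((σ[h<=4](R) ⋈[h=c] ρ[u/y](σ[c<=5](γ[y; COUNT(*)→c](R))))) → 4

== RESULT ==
y | u
q | q
q | r
q | s
r | p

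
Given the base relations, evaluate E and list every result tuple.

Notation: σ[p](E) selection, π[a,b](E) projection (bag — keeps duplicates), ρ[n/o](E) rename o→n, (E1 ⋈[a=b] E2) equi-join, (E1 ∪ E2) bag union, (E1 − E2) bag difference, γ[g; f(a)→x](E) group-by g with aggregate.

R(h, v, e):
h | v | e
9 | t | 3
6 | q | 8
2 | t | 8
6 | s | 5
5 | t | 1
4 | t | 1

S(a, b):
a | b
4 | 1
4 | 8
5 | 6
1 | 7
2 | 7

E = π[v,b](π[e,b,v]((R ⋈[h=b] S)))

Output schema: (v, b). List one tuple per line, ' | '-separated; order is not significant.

Per-node cardinality:
  R → 6
  S → 5
  (R ⋈[h=b] S) → 2
  π[e,b,v]((R ⋈[h=b] S)) → 2
  π[v,b](π[e,b,v]((R ⋈[h=b] S))) → 2

== RESULT ==
v | b
q | 6
s | 6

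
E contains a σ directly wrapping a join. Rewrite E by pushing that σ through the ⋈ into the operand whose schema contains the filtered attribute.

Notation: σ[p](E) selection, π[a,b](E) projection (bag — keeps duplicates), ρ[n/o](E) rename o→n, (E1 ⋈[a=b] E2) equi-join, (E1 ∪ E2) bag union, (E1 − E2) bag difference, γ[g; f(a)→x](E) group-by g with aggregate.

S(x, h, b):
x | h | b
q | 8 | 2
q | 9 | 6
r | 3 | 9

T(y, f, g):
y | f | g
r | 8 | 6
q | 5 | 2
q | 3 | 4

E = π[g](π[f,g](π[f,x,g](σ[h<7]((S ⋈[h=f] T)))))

σ filters on h, owned by the left side.
E' = π[g](π[f,g](π[f,x,g]((σ[h<7](S) ⋈[h=f] T))))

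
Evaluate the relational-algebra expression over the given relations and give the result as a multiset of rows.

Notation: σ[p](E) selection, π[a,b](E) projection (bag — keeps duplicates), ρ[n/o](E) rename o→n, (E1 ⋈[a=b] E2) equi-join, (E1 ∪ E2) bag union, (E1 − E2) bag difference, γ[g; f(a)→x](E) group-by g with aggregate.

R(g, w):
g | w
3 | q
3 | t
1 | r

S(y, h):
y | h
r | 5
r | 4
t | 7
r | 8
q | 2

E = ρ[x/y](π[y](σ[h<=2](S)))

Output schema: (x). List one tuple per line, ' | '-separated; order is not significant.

Per-node cardinality:
  S → 5
  σ[h<=2](S) → 1
  π[y](σ[h<=2](S)) → 1
  ρ[x/y](π[y](σ[h<=2](S))) → 1

== RESULT ==
x
q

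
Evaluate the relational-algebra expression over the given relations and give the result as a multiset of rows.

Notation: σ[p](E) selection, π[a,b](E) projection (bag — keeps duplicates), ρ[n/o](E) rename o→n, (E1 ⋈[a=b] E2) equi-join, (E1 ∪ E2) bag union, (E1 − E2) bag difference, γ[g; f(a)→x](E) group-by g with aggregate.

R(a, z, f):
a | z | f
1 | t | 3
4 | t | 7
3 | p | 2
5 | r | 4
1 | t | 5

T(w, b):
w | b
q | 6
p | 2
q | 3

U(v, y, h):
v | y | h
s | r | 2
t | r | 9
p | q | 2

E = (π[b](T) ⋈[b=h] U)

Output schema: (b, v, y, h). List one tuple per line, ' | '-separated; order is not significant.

Row counts bottom-up:
  T → 3
  π[b](T) → 3
  U → 3
  (π[b](T) ⋈[b=h] U) → 2

== RESULT ==
b | v | y | h
2 | p | q | 2
2 | s | r | 2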